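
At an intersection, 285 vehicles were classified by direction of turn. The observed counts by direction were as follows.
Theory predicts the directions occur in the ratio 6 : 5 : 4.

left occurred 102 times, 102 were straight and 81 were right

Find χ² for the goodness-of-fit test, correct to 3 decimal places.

Ratio total = 15. Expected counts: 285×6/15 = 114, 285×5/15 = 95, 285×4/15 = 76.
χ² = (102−114)²/114 + (102−95)²/95 + (81−76)²/76
   = 1.2632 + 0.5158 + 0.3289
Sum = 2.108

2.108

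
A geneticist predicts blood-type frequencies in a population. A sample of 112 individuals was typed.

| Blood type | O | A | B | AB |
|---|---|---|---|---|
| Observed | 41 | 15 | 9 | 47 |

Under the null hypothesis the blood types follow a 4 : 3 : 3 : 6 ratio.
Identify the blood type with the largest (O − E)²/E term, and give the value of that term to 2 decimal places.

B, 6.86

Ratio total = 16. Expected counts: 112×4/16 = 28, 112×3/16 = 21, 112×3/16 = 21, 112×6/16 = 42.
χ² = (41−28)²/28 + (15−21)²/21 + (9−21)²/21 + (47−42)²/42
   = 6.036 + 1.714 + 6.857 + 0.595
The largest term is for B: 6.86.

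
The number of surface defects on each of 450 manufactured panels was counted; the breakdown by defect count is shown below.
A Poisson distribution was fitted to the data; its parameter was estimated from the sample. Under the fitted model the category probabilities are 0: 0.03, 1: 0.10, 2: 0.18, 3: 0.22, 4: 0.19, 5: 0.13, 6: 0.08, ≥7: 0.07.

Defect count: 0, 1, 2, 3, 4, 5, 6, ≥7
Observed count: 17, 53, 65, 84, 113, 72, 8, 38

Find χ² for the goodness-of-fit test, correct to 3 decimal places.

Expected counts E_i = n·p_i: 450×0.03 = 13.5, 450×0.10 = 45, 450×0.18 = 81, 450×0.22 = 99, 450×0.19 = 85.5, 450×0.13 = 58.5, 450×0.08 = 36, 450×0.07 = 31.5.
χ² = (17−13.5)²/13.5 + (53−45)²/45 + (65−81)²/81 + (84−99)²/99 + (113−85.5)²/85.5 + (72−58.5)²/58.5 + (8−36)²/36 + (38−31.5)²/31.5
   = 0.9074 + 1.4222 + 3.1605 + 2.2727 + 8.8450 + 3.1154 + 21.7778 + 1.3413
Sum = 42.842

42.842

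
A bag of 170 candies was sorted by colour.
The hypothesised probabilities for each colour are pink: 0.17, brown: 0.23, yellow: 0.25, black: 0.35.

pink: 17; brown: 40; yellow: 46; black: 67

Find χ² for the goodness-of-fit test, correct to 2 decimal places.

6.15

Expected counts E_i = n·p_i: 170×0.17 = 28.9, 170×0.23 = 39.1, 170×0.25 = 42.5, 170×0.35 = 59.5.
χ² = (17−28.9)²/28.9 + (40−39.1)²/39.1 + (46−42.5)²/42.5 + (67−59.5)²/59.5
   = 4.900 + 0.021 + 0.288 + 0.945
Sum = 6.15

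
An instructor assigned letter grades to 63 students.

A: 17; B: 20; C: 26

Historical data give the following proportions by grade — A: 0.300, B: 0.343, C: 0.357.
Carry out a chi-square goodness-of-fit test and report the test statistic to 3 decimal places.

Expected counts E_i = n·p_i: 63×0.300 = 18.9, 63×0.343 = 21.609, 63×0.357 = 22.491.
χ² = (17−18.9)²/18.9 + (20−21.609)²/21.609 + (26−22.491)²/22.491
   = 0.1910 + 0.1198 + 0.5475
Sum = 0.858

0.858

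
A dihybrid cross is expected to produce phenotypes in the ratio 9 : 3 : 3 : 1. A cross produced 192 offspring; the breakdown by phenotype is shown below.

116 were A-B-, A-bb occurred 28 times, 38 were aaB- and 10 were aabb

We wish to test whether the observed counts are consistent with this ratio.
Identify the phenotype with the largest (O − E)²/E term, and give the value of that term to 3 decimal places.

A-bb, 1.778

Ratio total = 16. Expected counts: 192×9/16 = 108, 192×3/16 = 36, 192×3/16 = 36, 192×1/16 = 12.
A-B-: (116 − 108)²/108 = 64/108 = 0.5926
A-bb: (28 − 36)²/36 = 64/36 = 1.7778
aaB-: (38 − 36)²/36 = 4/36 = 0.1111
aabb: (10 − 12)²/12 = 4/12 = 0.3333
The largest term is for A-bb: 1.778.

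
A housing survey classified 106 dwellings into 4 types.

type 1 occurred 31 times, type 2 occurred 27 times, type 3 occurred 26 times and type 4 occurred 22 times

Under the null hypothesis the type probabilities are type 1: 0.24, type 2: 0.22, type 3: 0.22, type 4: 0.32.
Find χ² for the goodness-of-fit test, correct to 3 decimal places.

Expected counts E_i = n·p_i: 106×0.24 = 25.44, 106×0.22 = 23.32, 106×0.22 = 23.32, 106×0.32 = 33.92.
χ² = (31−25.44)²/25.44 + (27−23.32)²/23.32 + (26−23.32)²/23.32 + (22−33.92)²/33.92
   = 1.2152 + 0.5807 + 0.3080 + 4.1889
Sum = 6.293

6.293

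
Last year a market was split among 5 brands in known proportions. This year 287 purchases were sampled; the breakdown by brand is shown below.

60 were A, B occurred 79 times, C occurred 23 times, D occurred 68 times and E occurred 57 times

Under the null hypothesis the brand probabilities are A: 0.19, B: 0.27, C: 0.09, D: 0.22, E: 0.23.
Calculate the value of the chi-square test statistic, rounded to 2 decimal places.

2.49

Expected counts E_i = n·p_i: 287×0.19 = 54.53, 287×0.27 = 77.49, 287×0.09 = 25.83, 287×0.22 = 63.14, 287×0.23 = 66.01.
χ² = (60−54.53)²/54.53 + (79−77.49)²/77.49 + (23−25.83)²/25.83 + (68−63.14)²/63.14 + (57−66.01)²/66.01
   = 0.549 + 0.029 + 0.310 + 0.374 + 1.230
Sum = 2.49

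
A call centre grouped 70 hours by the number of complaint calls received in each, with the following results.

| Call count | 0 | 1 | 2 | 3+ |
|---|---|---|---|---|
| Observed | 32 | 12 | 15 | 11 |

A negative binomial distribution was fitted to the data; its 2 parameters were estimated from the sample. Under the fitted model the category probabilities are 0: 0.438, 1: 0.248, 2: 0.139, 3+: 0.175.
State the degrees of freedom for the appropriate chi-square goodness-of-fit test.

There are k = 4 categories and 2 parameters estimated from the data, so df = 4 − 1 − 2 = 1.

1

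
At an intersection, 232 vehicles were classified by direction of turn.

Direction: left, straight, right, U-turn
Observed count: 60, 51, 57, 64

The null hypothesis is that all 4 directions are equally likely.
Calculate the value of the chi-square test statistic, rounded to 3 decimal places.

1.552

Expected count for each of the 4 categories: 232/4 = 58.
cat           O        E   (O−E)²/E
left         60       58     0.0690
straight     51       58     0.8448
right        57       58     0.0172
U-turn       64       58     0.6207
Sum = 1.552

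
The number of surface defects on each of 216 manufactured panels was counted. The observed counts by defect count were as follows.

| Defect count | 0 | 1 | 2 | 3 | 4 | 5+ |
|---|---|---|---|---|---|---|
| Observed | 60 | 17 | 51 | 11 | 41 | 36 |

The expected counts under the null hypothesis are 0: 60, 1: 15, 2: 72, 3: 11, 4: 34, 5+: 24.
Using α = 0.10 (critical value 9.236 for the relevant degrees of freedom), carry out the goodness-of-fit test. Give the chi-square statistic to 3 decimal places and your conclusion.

13.833; reject

cat         O        E   (O−E)²/E
0          60       60     0.0000
1          17       15     0.2667
2          51       72     6.1250
3          11       11     0.0000
4          41       34     1.4412
5+         36       24     6.0000
Sum = 13.833
df = 5. Since 13.833 > 9.236, we reject H₀.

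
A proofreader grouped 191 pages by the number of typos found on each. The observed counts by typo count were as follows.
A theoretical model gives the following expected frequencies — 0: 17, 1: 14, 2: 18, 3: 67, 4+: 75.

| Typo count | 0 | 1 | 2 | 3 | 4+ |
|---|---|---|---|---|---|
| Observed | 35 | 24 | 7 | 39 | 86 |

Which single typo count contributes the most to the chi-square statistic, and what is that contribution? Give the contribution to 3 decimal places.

0, 19.059

cat         O        E   (O−E)²/E
0          35       17    19.0588
1          24       14     7.1429
2           7       18     6.7222
3          39       67    11.7015
4+         86       75     1.6133
The largest term is for 0: 19.059.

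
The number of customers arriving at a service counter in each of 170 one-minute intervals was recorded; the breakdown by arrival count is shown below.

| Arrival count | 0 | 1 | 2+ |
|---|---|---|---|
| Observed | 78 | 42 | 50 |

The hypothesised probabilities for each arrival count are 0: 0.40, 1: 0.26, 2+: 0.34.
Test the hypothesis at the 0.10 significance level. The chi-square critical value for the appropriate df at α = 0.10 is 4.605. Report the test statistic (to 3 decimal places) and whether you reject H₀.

Expected counts E_i = n·p_i: 170×0.40 = 68, 170×0.26 = 44.2, 170×0.34 = 57.8.
χ² = (78−68)²/68 + (42−44.2)²/44.2 + (50−57.8)²/57.8
   = 1.4706 + 0.1095 + 1.0526
Sum = 2.633
df = 2. Since 2.633 < 4.605, we do not reject H₀.

2.633; do not reject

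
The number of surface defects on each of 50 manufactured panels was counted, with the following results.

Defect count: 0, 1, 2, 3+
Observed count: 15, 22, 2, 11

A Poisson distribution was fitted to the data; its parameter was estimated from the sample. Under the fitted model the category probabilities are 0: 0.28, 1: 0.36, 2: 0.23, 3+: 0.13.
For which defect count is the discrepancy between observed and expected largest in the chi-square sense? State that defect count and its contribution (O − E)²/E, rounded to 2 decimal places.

Expected counts E_i = n·p_i: 50×0.28 = 14, 50×0.36 = 18, 50×0.23 = 11.5, 50×0.13 = 6.5.
0: (15 − 14)²/14 = 1/14 = 0.071
1: (22 − 18)²/18 = 16/18 = 0.889
2: (2 − 11.5)²/11.5 = 90.25/11.5 = 7.848
3+: (11 − 6.5)²/6.5 = 20.25/6.5 = 3.115
The largest term is for 2: 7.85.

2, 7.85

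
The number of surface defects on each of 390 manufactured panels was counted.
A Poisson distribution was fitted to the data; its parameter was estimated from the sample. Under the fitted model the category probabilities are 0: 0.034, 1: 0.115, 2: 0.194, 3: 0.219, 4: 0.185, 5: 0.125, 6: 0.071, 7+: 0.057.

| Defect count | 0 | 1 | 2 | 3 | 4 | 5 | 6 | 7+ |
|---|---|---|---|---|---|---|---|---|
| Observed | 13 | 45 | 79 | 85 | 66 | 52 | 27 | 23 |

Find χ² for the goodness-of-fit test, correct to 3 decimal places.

Expected counts E_i = n·p_i: 390×0.034 = 13.26, 390×0.115 = 44.85, 390×0.194 = 75.66, 390×0.219 = 85.41, 390×0.185 = 72.15, 390×0.125 = 48.75, 390×0.071 = 27.69, 390×0.057 = 22.23.
χ² = (13−13.26)²/13.26 + (45−44.85)²/44.85 + (79−75.66)²/75.66 + (85−85.41)²/85.41 + (66−72.15)²/72.15 + (52−48.75)²/48.75 + (27−27.69)²/27.69 + (23−22.23)²/22.23
   = 0.0051 + 0.0005 + 0.1474 + 0.0020 + 0.5242 + 0.2167 + 0.0172 + 0.0267
Sum = 0.940

0.940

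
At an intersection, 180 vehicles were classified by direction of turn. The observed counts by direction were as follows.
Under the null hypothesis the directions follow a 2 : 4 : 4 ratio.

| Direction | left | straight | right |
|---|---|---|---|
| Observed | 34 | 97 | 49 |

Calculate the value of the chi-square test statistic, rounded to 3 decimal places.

Ratio total = 10. Expected counts: 180×2/10 = 36, 180×4/10 = 72, 180×4/10 = 72.
χ² = (34−36)²/36 + (97−72)²/72 + (49−72)²/72
   = 0.1111 + 8.6806 + 7.3472
Sum = 16.139

16.139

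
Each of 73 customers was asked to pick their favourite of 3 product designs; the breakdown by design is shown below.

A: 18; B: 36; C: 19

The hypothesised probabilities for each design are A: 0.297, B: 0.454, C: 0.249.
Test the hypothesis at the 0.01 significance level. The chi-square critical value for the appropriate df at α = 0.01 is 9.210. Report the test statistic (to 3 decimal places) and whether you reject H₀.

Expected counts E_i = n·p_i: 73×0.297 = 21.681, 73×0.454 = 33.142, 73×0.249 = 18.177.
A: (18 − 21.681)²/21.681 = 13.549761/21.681 = 0.6250
B: (36 − 33.142)²/33.142 = 8.168164/33.142 = 0.2465
C: (19 − 18.177)²/18.177 = 0.677329/18.177 = 0.0373
Sum = 0.909
df = 2. Since 0.909 < 9.210, we do not reject H₀.

0.909; do not reject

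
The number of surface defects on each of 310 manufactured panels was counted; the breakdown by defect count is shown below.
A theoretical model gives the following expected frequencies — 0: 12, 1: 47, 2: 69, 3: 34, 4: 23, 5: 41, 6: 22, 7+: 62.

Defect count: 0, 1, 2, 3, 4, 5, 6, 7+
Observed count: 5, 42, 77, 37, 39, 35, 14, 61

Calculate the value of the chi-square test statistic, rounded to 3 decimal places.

χ² = (5−12)²/12 + (42−47)²/47 + (77−69)²/69 + (37−34)²/34 + (39−23)²/23 + (35−41)²/41 + (14−22)²/22 + (61−62)²/62
   = 4.0833 + 0.5319 + 0.9275 + 0.2647 + 11.1304 + 0.8780 + 2.9091 + 0.0161
Sum = 20.741

20.741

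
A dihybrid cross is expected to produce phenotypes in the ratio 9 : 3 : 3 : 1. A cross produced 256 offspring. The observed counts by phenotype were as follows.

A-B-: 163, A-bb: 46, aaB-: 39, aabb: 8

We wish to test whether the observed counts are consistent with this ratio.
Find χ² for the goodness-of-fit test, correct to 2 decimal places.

8.28

Ratio total = 16. Expected counts: 256×9/16 = 144, 256×3/16 = 48, 256×3/16 = 48, 256×1/16 = 16.
cat         O        E   (O−E)²/E
A-B-      163      144      2.507
A-bb       46       48      0.083
aaB-       39       48      1.688
aabb        8       16      4.000
Sum = 8.28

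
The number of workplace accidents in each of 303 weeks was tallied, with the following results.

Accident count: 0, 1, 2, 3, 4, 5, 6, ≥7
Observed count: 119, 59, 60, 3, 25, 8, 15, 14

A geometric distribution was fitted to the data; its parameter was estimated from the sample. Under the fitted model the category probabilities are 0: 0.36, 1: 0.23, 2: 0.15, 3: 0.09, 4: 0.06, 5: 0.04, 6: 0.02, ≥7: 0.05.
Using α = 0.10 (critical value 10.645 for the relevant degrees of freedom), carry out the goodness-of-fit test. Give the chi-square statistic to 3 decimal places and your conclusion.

Expected counts E_i = n·p_i: 303×0.36 = 109.08, 303×0.23 = 69.69, 303×0.15 = 45.45, 303×0.09 = 27.27, 303×0.06 = 18.18, 303×0.04 = 12.12, 303×0.02 = 6.06, 303×0.05 = 15.15.
0: (119 − 109.08)²/109.08 = 98.4064/109.08 = 0.9021
1: (59 − 69.69)²/69.69 = 114.2761/69.69 = 1.6398
2: (60 − 45.45)²/45.45 = 211.7025/45.45 = 4.6579
3: (3 − 27.27)²/27.27 = 589.0329/27.27 = 21.6000
4: (25 − 18.18)²/18.18 = 46.5124/18.18 = 2.5584
5: (8 − 12.12)²/12.12 = 16.9744/12.12 = 1.4005
6: (15 − 6.06)²/6.06 = 79.9236/6.06 = 13.1887
≥7: (14 − 15.15)²/15.15 = 1.3225/15.15 = 0.0873
Sum = 46.035
df = 6. Since 46.035 > 10.645, we reject H₀.

46.035; reject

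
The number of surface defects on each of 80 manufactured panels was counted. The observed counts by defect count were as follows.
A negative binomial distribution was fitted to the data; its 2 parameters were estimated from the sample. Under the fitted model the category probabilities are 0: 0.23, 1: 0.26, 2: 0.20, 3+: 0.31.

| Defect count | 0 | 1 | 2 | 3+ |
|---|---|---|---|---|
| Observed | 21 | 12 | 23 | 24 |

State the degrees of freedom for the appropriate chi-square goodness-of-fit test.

1

There are k = 4 categories and 2 parameters estimated from the data, so df = 4 − 1 − 2 = 1.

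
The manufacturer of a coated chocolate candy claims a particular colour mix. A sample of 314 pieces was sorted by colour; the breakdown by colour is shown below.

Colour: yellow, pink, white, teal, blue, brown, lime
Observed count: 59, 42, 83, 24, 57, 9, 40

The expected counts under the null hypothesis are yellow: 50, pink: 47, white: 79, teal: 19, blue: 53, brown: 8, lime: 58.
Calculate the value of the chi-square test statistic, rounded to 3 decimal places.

χ² = (59−50)²/50 + (42−47)²/47 + (83−79)²/79 + (24−19)²/19 + (57−53)²/53 + (9−8)²/8 + (40−58)²/58
   = 1.6200 + 0.5319 + 0.2025 + 1.3158 + 0.3019 + 0.1250 + 5.5862
Sum = 9.683

9.683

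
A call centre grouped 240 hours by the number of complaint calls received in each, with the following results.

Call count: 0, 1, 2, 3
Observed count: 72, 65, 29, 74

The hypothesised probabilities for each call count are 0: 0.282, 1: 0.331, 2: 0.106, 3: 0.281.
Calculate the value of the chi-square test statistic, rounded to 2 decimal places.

Expected counts E_i = n·p_i: 240×0.282 = 67.68, 240×0.331 = 79.44, 240×0.106 = 25.44, 240×0.281 = 67.44.
χ² = (72−67.68)²/67.68 + (65−79.44)²/79.44 + (29−25.44)²/25.44 + (74−67.44)²/67.44
   = 0.276 + 2.625 + 0.498 + 0.638
Sum = 4.04

4.04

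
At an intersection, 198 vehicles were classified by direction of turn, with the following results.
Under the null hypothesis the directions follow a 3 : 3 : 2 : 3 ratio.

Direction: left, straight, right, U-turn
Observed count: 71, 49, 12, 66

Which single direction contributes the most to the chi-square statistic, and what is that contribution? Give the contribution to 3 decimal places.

right, 16.000

Ratio total = 11. Expected counts: 198×3/11 = 54, 198×3/11 = 54, 198×2/11 = 36, 198×3/11 = 54.
left: (71 − 54)²/54 = 289/54 = 5.3519
straight: (49 − 54)²/54 = 25/54 = 0.4630
right: (12 − 36)²/36 = 576/36 = 16.0000
U-turn: (66 − 54)²/54 = 144/54 = 2.6667
The largest term is for right: 16.000.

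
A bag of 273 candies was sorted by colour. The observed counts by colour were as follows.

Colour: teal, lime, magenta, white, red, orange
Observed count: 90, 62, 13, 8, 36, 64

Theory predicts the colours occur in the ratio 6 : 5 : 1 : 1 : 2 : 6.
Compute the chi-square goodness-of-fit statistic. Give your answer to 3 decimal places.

10.267

Ratio total = 21. Expected counts: 273×6/21 = 78, 273×5/21 = 65, 273×1/21 = 13, 273×1/21 = 13, 273×2/21 = 26, 273×6/21 = 78.
teal: (90 − 78)²/78 = 144/78 = 1.8462
lime: (62 − 65)²/65 = 9/65 = 0.1385
magenta: (13 − 13)²/13 = 0/13 = 0.0000
white: (8 − 13)²/13 = 25/13 = 1.9231
red: (36 − 26)²/26 = 100/26 = 3.8462
orange: (64 − 78)²/78 = 196/78 = 2.5128
Sum = 10.267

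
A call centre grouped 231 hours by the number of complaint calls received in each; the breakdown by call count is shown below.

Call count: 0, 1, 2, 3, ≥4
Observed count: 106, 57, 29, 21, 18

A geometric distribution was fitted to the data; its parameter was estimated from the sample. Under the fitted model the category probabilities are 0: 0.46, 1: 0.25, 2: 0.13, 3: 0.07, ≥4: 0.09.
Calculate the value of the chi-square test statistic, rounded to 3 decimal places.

Expected counts E_i = n·p_i: 231×0.46 = 106.26, 231×0.25 = 57.75, 231×0.13 = 30.03, 231×0.07 = 16.17, 231×0.09 = 20.79.
χ² = (106−106.26)²/106.26 + (57−57.75)²/57.75 + (29−30.03)²/30.03 + (21−16.17)²/16.17 + (18−20.79)²/20.79
   = 0.0006 + 0.0097 + 0.0353 + 1.4427 + 0.3744
Sum = 1.863

1.863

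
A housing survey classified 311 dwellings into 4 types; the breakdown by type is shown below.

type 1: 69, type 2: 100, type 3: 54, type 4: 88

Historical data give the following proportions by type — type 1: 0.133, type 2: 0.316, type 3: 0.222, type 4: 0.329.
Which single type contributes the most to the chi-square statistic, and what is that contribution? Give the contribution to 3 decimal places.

Expected counts E_i = n·p_i: 311×0.133 = 41.363, 311×0.316 = 98.276, 311×0.222 = 69.042, 311×0.329 = 102.319.
type 1: (69 − 41.363)²/41.363 = 763.803769/41.363 = 18.4659
type 2: (100 − 98.276)²/98.276 = 2.972176/98.276 = 0.0302
type 3: (54 − 69.042)²/69.042 = 226.261764/69.042 = 3.2772
type 4: (88 − 102.319)²/102.319 = 205.033761/102.319 = 2.0039
The largest term is for type 1: 18.466.

type 1, 18.466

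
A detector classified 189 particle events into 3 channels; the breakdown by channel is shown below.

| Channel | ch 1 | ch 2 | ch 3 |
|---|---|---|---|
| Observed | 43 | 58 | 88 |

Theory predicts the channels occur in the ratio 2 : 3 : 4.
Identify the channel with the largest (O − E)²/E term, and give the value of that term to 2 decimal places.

ch 2, 0.40

Ratio total = 9. Expected counts: 189×2/9 = 42, 189×3/9 = 63, 189×4/9 = 84.
χ² = (43−42)²/42 + (58−63)²/63 + (88−84)²/84
   = 0.024 + 0.397 + 0.190
The largest term is for ch 2: 0.40.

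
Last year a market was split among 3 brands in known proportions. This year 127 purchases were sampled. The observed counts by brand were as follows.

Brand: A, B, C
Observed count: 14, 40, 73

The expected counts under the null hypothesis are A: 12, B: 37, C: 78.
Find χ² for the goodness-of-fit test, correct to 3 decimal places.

A: (14 − 12)²/12 = 4/12 = 0.3333
B: (40 − 37)²/37 = 9/37 = 0.2432
C: (73 − 78)²/78 = 25/78 = 0.3205
Sum = 0.897

0.897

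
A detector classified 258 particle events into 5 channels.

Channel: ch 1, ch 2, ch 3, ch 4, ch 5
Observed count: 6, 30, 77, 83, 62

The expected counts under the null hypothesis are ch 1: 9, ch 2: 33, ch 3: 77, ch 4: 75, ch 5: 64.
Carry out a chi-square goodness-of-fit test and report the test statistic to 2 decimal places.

2.19

cat         O        E   (O−E)²/E
ch 1        6        9      1.000
ch 2       30       33      0.273
ch 3       77       77      0.000
ch 4       83       75      0.853
ch 5       62       64      0.063
Sum = 2.19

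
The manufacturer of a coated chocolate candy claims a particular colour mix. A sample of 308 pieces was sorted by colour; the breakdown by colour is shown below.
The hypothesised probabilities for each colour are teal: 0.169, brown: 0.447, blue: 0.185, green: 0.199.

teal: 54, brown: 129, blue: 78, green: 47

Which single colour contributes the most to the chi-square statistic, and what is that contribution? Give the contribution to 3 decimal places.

Expected counts E_i = n·p_i: 308×0.169 = 52.052, 308×0.447 = 137.676, 308×0.185 = 56.98, 308×0.199 = 61.292.
cat         O        E   (O−E)²/E
teal       54   52.052     0.0729
brown     129  137.676     0.5467
blue       78    56.98     7.7543
green      47   61.292     3.3326
The largest term is for blue: 7.754.

blue, 7.754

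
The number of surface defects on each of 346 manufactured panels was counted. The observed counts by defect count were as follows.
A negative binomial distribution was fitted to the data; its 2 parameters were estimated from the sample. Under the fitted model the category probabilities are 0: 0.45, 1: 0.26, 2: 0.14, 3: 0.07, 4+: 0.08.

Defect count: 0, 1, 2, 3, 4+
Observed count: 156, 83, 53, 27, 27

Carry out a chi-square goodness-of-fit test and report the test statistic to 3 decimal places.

Expected counts E_i = n·p_i: 346×0.45 = 155.7, 346×0.26 = 89.96, 346×0.14 = 48.44, 346×0.07 = 24.22, 346×0.08 = 27.68.
0: (156 − 155.7)²/155.7 = 0.09/155.7 = 0.0006
1: (83 − 89.96)²/89.96 = 48.4416/89.96 = 0.5385
2: (53 − 48.44)²/48.44 = 20.7936/48.44 = 0.4293
3: (27 − 24.22)²/24.22 = 7.7284/24.22 = 0.3191
4+: (27 − 27.68)²/27.68 = 0.4624/27.68 = 0.0167
Sum = 1.304

1.304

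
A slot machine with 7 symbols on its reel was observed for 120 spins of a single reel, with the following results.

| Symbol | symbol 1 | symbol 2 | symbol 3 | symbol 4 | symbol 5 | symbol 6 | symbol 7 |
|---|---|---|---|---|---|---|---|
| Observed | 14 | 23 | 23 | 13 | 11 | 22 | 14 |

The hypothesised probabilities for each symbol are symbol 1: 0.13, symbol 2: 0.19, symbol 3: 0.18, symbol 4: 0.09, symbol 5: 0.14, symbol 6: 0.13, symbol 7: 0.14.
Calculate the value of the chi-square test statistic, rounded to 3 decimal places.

Expected counts E_i = n·p_i: 120×0.13 = 15.6, 120×0.19 = 22.8, 120×0.18 = 21.6, 120×0.09 = 10.8, 120×0.14 = 16.8, 120×0.13 = 15.6, 120×0.14 = 16.8.
cat           O        E   (O−E)²/E
symbol 1     14     15.6     0.1641
symbol 2     23     22.8     0.0018
symbol 3     23     21.6     0.0907
symbol 4     13     10.8     0.4481
symbol 5     11     16.8     2.0024
symbol 6     22     15.6     2.6256
symbol 7     14     16.8     0.4667
Sum = 5.799

5.799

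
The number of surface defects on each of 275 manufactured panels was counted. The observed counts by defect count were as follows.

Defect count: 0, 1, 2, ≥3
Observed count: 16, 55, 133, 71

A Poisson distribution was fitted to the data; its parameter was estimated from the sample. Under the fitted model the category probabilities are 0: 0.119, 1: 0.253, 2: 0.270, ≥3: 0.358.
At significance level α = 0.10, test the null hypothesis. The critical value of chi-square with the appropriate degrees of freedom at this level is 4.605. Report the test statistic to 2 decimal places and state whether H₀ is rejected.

Expected counts E_i = n·p_i: 275×0.119 = 32.725, 275×0.253 = 69.575, 275×0.270 = 74.25, 275×0.358 = 98.45.
0: (16 − 32.725)²/32.725 = 279.725625/32.725 = 8.548
1: (55 − 69.575)²/69.575 = 212.430625/69.575 = 3.053
2: (133 − 74.25)²/74.25 = 3451.5625/74.25 = 46.486
≥3: (71 − 98.45)²/98.45 = 753.5025/98.45 = 7.654
Sum = 65.74
df = 2. Since 65.74 > 4.605, we reject H₀.

65.74; reject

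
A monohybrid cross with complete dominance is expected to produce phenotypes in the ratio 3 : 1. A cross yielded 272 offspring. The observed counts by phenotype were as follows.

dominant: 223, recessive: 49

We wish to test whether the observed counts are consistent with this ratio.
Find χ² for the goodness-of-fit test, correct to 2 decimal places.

7.08

Ratio total = 4. Expected counts: 272×3/4 = 204, 272×1/4 = 68.
χ² = (223−204)²/204 + (49−68)²/68
   = 1.770 + 5.309
Sum = 7.08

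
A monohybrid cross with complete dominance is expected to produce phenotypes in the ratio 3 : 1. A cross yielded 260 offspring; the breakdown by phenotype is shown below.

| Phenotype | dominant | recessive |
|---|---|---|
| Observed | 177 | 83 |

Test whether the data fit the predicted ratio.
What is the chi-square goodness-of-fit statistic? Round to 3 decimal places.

6.646

Ratio total = 4. Expected counts: 260×3/4 = 195, 260×1/4 = 65.
cat            O        E   (O−E)²/E
dominant     177      195     1.6615
recessive     83       65     4.9846
Sum = 6.646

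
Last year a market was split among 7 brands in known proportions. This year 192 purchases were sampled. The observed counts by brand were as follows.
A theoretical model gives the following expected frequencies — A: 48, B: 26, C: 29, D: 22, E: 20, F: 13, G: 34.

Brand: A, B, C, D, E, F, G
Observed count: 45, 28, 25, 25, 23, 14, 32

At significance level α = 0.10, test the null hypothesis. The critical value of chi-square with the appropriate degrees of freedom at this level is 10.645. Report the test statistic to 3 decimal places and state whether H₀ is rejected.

χ² = (45−48)²/48 + (28−26)²/26 + (25−29)²/29 + (25−22)²/22 + (23−20)²/20 + (14−13)²/13 + (32−34)²/34
   = 0.1875 + 0.1538 + 0.5517 + 0.4091 + 0.4500 + 0.0769 + 0.1176
Sum = 1.947
df = 6. Since 1.947 < 10.645, we do not reject H₀.

1.947; do not reject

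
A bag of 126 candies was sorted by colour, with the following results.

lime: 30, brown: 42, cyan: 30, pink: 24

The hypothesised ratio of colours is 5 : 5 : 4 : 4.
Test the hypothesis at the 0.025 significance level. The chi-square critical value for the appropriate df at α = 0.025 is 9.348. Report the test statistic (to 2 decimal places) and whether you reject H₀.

Ratio total = 18. Expected counts: 126×5/18 = 35, 126×5/18 = 35, 126×4/18 = 28, 126×4/18 = 28.
cat         O        E   (O−E)²/E
lime       30       35      0.714
brown      42       35      1.400
cyan       30       28      0.143
pink       24       28      0.571
Sum = 2.83
df = 3. Since 2.83 < 9.348, we do not reject H₀.

2.83; do not reject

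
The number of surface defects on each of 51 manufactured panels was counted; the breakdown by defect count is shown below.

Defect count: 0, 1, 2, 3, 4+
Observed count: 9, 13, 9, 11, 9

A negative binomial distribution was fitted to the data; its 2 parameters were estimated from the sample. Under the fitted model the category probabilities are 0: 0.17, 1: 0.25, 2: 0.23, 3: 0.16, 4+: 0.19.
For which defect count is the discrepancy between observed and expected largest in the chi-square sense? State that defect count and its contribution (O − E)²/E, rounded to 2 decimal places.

3, 0.99

Expected counts E_i = n·p_i: 51×0.17 = 8.67, 51×0.25 = 12.75, 51×0.23 = 11.73, 51×0.16 = 8.16, 51×0.19 = 9.69.
0: (9 − 8.67)²/8.67 = 0.1089/8.67 = 0.013
1: (13 − 12.75)²/12.75 = 0.0625/12.75 = 0.005
2: (9 − 11.73)²/11.73 = 7.4529/11.73 = 0.635
3: (11 − 8.16)²/8.16 = 8.0656/8.16 = 0.988
4+: (9 − 9.69)²/9.69 = 0.4761/9.69 = 0.049
The largest term is for 3: 0.99.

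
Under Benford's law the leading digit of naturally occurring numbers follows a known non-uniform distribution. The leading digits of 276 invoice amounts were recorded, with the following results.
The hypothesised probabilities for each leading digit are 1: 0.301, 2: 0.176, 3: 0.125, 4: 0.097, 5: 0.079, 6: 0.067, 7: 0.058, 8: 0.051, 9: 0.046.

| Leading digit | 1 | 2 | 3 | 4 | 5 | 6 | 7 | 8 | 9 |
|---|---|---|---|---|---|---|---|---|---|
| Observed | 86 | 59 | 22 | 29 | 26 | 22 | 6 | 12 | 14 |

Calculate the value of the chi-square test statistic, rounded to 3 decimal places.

15.224

Expected counts E_i = n·p_i: 276×0.301 = 83.076, 276×0.176 = 48.576, 276×0.125 = 34.5, 276×0.097 = 26.772, 276×0.079 = 21.804, 276×0.067 = 18.492, 276×0.058 = 16.008, 276×0.051 = 14.076, 276×0.046 = 12.696.
1: (86 − 83.076)²/83.076 = 8.549776/83.076 = 0.1029
2: (59 − 48.576)²/48.576 = 108.659776/48.576 = 2.2369
3: (22 − 34.5)²/34.5 = 156.25/34.5 = 4.5290
4: (29 − 26.772)²/26.772 = 4.963984/26.772 = 0.1854
5: (26 − 21.804)²/21.804 = 17.606416/21.804 = 0.8075
6: (22 − 18.492)²/18.492 = 12.306064/18.492 = 0.6655
7: (6 − 16.008)²/16.008 = 100.160064/16.008 = 6.2569
8: (12 − 14.076)²/14.076 = 4.309776/14.076 = 0.3062
9: (14 − 12.696)²/12.696 = 1.700416/12.696 = 0.1339
Sum = 15.224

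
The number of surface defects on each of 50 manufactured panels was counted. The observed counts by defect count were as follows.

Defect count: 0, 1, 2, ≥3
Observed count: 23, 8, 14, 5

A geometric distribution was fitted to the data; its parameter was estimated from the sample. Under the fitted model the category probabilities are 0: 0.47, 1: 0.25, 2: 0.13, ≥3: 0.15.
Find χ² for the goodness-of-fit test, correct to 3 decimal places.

11.118

Expected counts E_i = n·p_i: 50×0.47 = 23.5, 50×0.25 = 12.5, 50×0.13 = 6.5, 50×0.15 = 7.5.
χ² = (23−23.5)²/23.5 + (8−12.5)²/12.5 + (14−6.5)²/6.5 + (5−7.5)²/7.5
   = 0.0106 + 1.6200 + 8.6538 + 0.8333
Sum = 11.118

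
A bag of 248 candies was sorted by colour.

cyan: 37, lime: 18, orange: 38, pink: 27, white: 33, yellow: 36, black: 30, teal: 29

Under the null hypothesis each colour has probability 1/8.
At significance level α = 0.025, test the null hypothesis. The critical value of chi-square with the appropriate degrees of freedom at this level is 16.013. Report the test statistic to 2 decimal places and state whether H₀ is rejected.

Under H₀ each category has probability 1/8, so each expected count is 248/8 = 31.
χ² = (37−31)²/31 + (18−31)²/31 + (38−31)²/31 + (27−31)²/31 + (33−31)²/31 + (36−31)²/31 + (30−31)²/31 + (29−31)²/31
   = 1.161 + 5.452 + 1.581 + 0.516 + 0.129 + 0.806 + 0.032 + 0.129
Sum = 9.81
df = 7. Since 9.81 < 16.013, we do not reject H₀.

9.81; do not reject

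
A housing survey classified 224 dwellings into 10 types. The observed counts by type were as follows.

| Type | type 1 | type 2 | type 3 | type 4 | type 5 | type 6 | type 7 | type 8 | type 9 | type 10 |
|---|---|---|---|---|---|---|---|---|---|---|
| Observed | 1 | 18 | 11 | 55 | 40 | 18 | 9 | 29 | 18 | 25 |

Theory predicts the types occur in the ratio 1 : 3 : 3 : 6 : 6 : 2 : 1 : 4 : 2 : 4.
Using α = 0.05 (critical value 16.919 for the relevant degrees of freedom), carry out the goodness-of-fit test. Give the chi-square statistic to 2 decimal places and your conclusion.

17.67; reject

Ratio total = 32. Expected counts: 224×1/32 = 7, 224×3/32 = 21, 224×3/32 = 21, 224×6/32 = 42, 224×6/32 = 42, 224×2/32 = 14, 224×1/32 = 7, 224×4/32 = 28, 224×2/32 = 14, 224×4/32 = 28.
cat          O        E   (O−E)²/E
type 1       1        7      5.143
type 2      18       21      0.429
type 3      11       21      4.762
type 4      55       42      4.024
type 5      40       42      0.095
type 6      18       14      1.143
type 7       9        7      0.571
type 8      29       28      0.036
type 9      18       14      1.143
type 10     25       28      0.321
Sum = 17.67
df = 9. Since 17.67 > 16.919, we reject H₀.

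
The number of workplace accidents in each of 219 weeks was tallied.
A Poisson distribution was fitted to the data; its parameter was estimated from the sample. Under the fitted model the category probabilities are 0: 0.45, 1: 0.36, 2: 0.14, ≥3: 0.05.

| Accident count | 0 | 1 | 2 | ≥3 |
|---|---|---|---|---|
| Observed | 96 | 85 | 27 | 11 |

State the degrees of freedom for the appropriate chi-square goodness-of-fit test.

There are k = 4 categories and 1 parameter estimated from the data, so df = 4 − 1 − 1 = 2.

2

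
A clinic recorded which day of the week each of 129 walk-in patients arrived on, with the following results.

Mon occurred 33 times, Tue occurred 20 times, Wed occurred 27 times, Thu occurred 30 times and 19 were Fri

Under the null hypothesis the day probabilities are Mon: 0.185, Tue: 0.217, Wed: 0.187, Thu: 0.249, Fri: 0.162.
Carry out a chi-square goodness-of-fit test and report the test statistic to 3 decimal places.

6.435

Expected counts E_i = n·p_i: 129×0.185 = 23.865, 129×0.217 = 27.993, 129×0.187 = 24.123, 129×0.249 = 32.121, 129×0.162 = 20.898.
χ² = (33−23.865)²/23.865 + (20−27.993)²/27.993 + (27−24.123)²/24.123 + (30−32.121)²/32.121 + (19−20.898)²/20.898
   = 3.4967 + 2.2823 + 0.3431 + 0.1401 + 0.1724
Sum = 6.435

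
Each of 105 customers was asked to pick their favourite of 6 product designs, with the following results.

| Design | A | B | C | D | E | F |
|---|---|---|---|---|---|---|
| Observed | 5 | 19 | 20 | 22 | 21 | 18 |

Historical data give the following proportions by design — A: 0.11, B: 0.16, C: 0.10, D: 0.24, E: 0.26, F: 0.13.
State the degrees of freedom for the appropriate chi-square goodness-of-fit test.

There are k = 6 categories and no parameters were estimated from the data, so df = 6 − 1 = 5.

5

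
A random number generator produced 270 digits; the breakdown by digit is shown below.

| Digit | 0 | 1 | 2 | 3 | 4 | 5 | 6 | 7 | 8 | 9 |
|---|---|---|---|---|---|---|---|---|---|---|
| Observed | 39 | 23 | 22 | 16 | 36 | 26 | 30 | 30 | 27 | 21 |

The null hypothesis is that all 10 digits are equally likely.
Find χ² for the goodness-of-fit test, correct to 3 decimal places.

Under H₀ each category has probability 1/10, so each expected count is 270/10 = 27.
cat         O        E   (O−E)²/E
0          39       27     5.3333
1          23       27     0.5926
2          22       27     0.9259
3          16       27     4.4815
4          36       27     3.0000
5          26       27     0.0370
6          30       27     0.3333
7          30       27     0.3333
8          27       27     0.0000
9          21       27     1.3333
Sum = 16.370

16.370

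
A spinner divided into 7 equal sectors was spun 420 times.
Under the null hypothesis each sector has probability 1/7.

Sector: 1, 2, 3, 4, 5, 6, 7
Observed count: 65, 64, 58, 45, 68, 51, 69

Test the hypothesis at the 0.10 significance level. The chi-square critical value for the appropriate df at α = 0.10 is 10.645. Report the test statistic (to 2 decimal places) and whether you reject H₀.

Under H₀ each category has probability 1/7, so each expected count is 420/7 = 60.
cat         O        E   (O−E)²/E
1          65       60      0.417
2          64       60      0.267
3          58       60      0.067
4          45       60      3.750
5          68       60      1.067
6          51       60      1.350
7          69       60      1.350
Sum = 8.27
df = 6. Since 8.27 < 10.645, we do not reject H₀.

8.27; do not reject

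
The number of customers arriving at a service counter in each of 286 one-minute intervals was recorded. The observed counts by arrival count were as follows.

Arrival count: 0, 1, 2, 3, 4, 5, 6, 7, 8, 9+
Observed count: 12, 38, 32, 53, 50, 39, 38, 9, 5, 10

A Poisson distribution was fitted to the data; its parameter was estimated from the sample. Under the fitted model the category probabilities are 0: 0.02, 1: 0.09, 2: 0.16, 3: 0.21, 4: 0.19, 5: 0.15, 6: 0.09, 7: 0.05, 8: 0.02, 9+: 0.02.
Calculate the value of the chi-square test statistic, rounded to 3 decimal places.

29.500

Expected counts E_i = n·p_i: 286×0.02 = 5.72, 286×0.09 = 25.74, 286×0.16 = 45.76, 286×0.21 = 60.06, 286×0.19 = 54.34, 286×0.15 = 42.9, 286×0.09 = 25.74, 286×0.05 = 14.3, 286×0.02 = 5.72, 286×0.02 = 5.72.
0: (12 − 5.72)²/5.72 = 39.4384/5.72 = 6.8948
1: (38 − 25.74)²/25.74 = 150.3076/25.74 = 5.8395
2: (32 − 45.76)²/45.76 = 189.3376/45.76 = 4.1376
3: (53 − 60.06)²/60.06 = 49.8436/60.06 = 0.8299
4: (50 − 54.34)²/54.34 = 18.8356/54.34 = 0.3466
5: (39 − 42.9)²/42.9 = 15.21/42.9 = 0.3545
6: (38 − 25.74)²/25.74 = 150.3076/25.74 = 5.8395
7: (9 − 14.3)²/14.3 = 28.09/14.3 = 1.9643
8: (5 − 5.72)²/5.72 = 0.5184/5.72 = 0.0906
9+: (10 − 5.72)²/5.72 = 18.3184/5.72 = 3.2025
Sum = 29.500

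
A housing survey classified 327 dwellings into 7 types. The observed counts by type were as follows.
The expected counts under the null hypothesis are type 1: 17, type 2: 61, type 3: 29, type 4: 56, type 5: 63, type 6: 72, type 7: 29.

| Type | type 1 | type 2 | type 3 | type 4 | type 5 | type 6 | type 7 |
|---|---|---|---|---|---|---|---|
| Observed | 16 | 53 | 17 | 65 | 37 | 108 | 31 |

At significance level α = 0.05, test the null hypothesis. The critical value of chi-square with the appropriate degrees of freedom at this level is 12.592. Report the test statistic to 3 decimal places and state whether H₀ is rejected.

36.388; reject

χ² = (16−17)²/17 + (53−61)²/61 + (17−29)²/29 + (65−56)²/56 + (37−63)²/63 + (108−72)²/72 + (31−29)²/29
   = 0.0588 + 1.0492 + 4.9655 + 1.4464 + 10.7302 + 18.0000 + 0.1379
Sum = 36.388
df = 6. Since 36.388 > 12.592, we reject H₀.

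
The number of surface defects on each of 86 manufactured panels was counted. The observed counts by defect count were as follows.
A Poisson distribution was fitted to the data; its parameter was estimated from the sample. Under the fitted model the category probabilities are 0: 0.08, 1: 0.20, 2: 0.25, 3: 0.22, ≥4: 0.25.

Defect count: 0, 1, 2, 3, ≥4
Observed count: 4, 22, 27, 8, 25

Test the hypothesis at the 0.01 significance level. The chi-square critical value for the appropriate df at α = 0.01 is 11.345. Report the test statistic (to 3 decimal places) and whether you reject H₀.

10.825; do not reject

Expected counts E_i = n·p_i: 86×0.08 = 6.88, 86×0.20 = 17.2, 86×0.25 = 21.5, 86×0.22 = 18.92, 86×0.25 = 21.5.
0: (4 − 6.88)²/6.88 = 8.2944/6.88 = 1.2056
1: (22 − 17.2)²/17.2 = 23.04/17.2 = 1.3395
2: (27 − 21.5)²/21.5 = 30.25/21.5 = 1.4070
3: (8 − 18.92)²/18.92 = 119.2464/18.92 = 6.3027
≥4: (25 − 21.5)²/21.5 = 12.25/21.5 = 0.5698
Sum = 10.825
df = 3. Since 10.825 < 11.345, we do not reject H₀.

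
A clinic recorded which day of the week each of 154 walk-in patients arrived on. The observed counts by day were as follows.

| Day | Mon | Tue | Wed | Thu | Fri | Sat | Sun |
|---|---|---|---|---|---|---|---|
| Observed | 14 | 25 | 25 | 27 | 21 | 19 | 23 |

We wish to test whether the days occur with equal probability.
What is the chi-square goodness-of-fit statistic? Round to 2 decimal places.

Under H₀ each category has probability 1/7, so each expected count is 154/7 = 22.
χ² = (14−22)²/22 + (25−22)²/22 + (25−22)²/22 + (27−22)²/22 + (21−22)²/22 + (19−22)²/22 + (23−22)²/22
   = 2.909 + 0.409 + 0.409 + 1.136 + 0.045 + 0.409 + 0.045
Sum = 5.36

5.36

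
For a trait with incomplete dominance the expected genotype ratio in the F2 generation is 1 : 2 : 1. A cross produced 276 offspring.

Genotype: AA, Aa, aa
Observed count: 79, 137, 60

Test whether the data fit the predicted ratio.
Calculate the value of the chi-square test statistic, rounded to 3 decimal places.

Ratio total = 4. Expected counts: 276×1/4 = 69, 276×2/4 = 138, 276×1/4 = 69.
χ² = (79−69)²/69 + (137−138)²/138 + (60−69)²/69
   = 1.4493 + 0.0072 + 1.1739
Sum = 2.630

2.630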